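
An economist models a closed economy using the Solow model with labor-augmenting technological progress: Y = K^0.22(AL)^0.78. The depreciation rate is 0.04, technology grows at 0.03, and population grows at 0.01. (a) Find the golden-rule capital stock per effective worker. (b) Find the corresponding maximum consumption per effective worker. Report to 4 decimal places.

Capital per effective worker breaks even when investment replaces (n + g + δ)·k; here n + g + δ = 0.08.
Maximizing c = f(k) − (n+g+δ)·k gives f'(k) = n+g+δ, i.e. 0.22·k^(0.22−1) = 0.08, so k_gold = (0.22/0.08)^(1/0.78) ≈ 3.6580.
y_gold = 3.6580^0.22 ≈ 1.3302; c_gold = y_gold − 0.08·k_gold ≈ 1.0375.

(a) k_gold ≈ 3.6580; (b) c_gold ≈ 1.0375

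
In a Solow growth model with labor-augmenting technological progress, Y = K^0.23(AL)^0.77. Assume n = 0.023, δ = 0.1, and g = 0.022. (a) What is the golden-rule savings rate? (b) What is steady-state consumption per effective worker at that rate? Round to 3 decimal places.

(a) s_gold = 0.230; (b) c_gold ≈ 0.884

Capital per effective worker breaks even when investment replaces (n + g + δ)·k; here n + g + δ = 0.145.
For Cobb-Douglas, s_gold equals capital's share: s_gold = 0.23.
Golden rule sets MPK = n+g+δ: 0.23·k^(0.23−1) = 0.145, so k_gold = (0.23/0.145)^(1/0.77) ≈ 1.8206.
y_gold = 1.8206^0.23 ≈ 1.1478; c_gold = (1−0.23)·y_gold ≈ 0.8838.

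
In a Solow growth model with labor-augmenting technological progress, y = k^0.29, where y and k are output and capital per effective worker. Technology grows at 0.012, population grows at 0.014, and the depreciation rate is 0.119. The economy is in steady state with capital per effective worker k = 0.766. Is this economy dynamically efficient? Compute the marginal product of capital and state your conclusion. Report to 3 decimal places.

dynamically efficient; MPK ≈ 0.350

Capital per effective worker breaks even when investment replaces (n + g + δ)·k; here n + g + δ = 0.145.
MPK = 0.29·k^(0.29−1) = 0.29·0.766^(-0.71) ≈ 0.3504.
MPK > 0.145, so the economy is dynamically efficient (under-saving).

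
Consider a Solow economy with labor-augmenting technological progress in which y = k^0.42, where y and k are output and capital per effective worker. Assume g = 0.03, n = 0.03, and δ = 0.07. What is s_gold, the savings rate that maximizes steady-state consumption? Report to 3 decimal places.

s_gold = 0.420

n + g + δ = 0.03 + 0.03 + 0.07 = 0.13.
At the golden rule MPK = n+g+δ, and in any Cobb-Douglas steady state s = (n+g+δ)·k/y = MPK·k/y = capital's share 0.42.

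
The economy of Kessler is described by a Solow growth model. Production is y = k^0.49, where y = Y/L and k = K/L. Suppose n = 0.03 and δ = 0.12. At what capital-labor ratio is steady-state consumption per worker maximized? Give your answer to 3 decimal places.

k_gold ≈ 10.187

Capital per worker breaks even when investment replaces (n + δ)·k; here n + δ = 0.15.
Golden rule sets MPK = n+δ: 0.49·k^(0.49−1) = 0.15, so k_gold = (0.49/0.15)^(1/0.51) ≈ 10.1871.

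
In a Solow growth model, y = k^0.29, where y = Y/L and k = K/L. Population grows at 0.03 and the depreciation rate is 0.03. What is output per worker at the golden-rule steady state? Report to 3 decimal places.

The effective depreciation rate is n + δ = 0.03 + 0.03 = 0.06.
Golden rule sets MPK = n+δ: 0.29·k^(0.29−1) = 0.06, so k_gold = (0.29/0.06)^(1/0.71) ≈ 9.1987.
Output: y_gold = k_gold^0.29 = 9.1987^0.29 ≈ 1.9032.

y_gold ≈ 1.903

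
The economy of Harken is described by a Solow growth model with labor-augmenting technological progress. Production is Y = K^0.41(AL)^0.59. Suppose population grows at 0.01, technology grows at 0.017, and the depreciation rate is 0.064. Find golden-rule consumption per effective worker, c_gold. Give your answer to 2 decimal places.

c_gold ≈ 1.68

Break-even investment rate: n + g + δ = 0.01 + 0.017 + 0.064 = 0.091.
Setting f'(k) = n+g+δ gives 0.41·k^(0.41−1) = 0.091, hence k_gold = (0.41/0.091)^(1/0.59) ≈ 12.8244.
y_gold = 12.8244^0.41 ≈ 2.8464.
c_gold = y_gold − (n+g+δ)·k_gold = 2.8464 − 0.091·12.8244 ≈ 1.6794.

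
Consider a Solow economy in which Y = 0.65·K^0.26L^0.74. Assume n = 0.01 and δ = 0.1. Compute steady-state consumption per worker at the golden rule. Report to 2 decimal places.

c_gold ≈ 0.56

Break-even investment rate: n + δ = 0.01 + 0.1 = 0.11.
Maximizing c = f(k) − (n+δ)·k gives f'(k) = n+δ, i.e. 0.26·0.65·k^(0.26−1) = 0.11, so k_gold = (0.26·0.65/0.11)^(1/0.74) ≈ 1.7866.
y_gold = 0.65·1.7866^0.26 ≈ 0.7559.
c_gold = y_gold − (n+δ)·k_gold = 0.7559 − 0.11·1.7866 ≈ 0.5593.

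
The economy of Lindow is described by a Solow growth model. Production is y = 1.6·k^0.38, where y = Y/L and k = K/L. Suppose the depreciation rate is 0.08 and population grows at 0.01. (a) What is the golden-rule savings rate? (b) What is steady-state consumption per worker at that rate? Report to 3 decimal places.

Capital per worker breaks even when investment replaces (n + δ)·k; here n + δ = 0.09.
For Cobb-Douglas, s_gold equals capital's share: s_gold = 0.38.
At the golden rule the marginal product of capital equals n+δ: 0.38·1.6·k^(0.38−1) = 0.09. Solving, k_gold = (0.38·1.6/0.09)^(1/0.62) ≈ 21.7853.
y_gold = 1.6·21.7853^0.38 ≈ 5.1597; c_gold = (1−0.38)·y_gold ≈ 3.1990.

(a) s_gold = 0.380; (b) c_gold ≈ 3.199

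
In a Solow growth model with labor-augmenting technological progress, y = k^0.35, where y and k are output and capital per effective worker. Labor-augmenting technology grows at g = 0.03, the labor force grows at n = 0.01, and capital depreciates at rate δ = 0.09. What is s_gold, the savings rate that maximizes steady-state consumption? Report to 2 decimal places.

The effective depreciation rate is n + g + δ = 0.01 + 0.03 + 0.09 = 0.13.
At the golden rule MPK = n+g+δ, and in any Cobb-Douglas steady state s = (n+g+δ)·k/y = MPK·k/y = capital's share 0.35.

s_gold = 0.35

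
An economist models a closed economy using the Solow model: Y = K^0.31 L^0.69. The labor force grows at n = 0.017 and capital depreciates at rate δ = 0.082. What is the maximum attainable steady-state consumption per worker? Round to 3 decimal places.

c_gold ≈ 1.152

Break-even investment rate: n + δ = 0.017 + 0.082 = 0.099.
Golden rule sets MPK = n+δ: 0.31·k^(0.31−1) = 0.099, so k_gold = (0.31/0.099)^(1/0.69) ≈ 5.2293.
y_gold = 5.2293^0.31 ≈ 1.6700.
c_gold = y_gold − (n+δ)·k_gold = 1.6700 − 0.099·5.2293 ≈ 1.1523.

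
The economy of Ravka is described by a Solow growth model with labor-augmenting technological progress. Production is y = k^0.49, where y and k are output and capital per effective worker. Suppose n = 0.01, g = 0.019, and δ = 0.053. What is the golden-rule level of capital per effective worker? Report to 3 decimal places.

Break-even investment rate: n + g + δ = 0.01 + 0.019 + 0.053 = 0.082.
Maximizing c = f(k) − (n+g+δ)·k gives f'(k) = n+g+δ, i.e. 0.49·k^(0.49−1) = 0.082, so k_gold = (0.49/0.082)^(1/0.51) ≈ 33.2903.

k_gold ≈ 33.290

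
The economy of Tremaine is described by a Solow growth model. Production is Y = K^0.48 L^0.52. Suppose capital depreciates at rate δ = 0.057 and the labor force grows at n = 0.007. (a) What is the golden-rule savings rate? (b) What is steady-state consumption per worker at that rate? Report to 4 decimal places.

The effective depreciation rate is n + δ = 0.007 + 0.057 = 0.064.
For Cobb-Douglas, s_gold equals capital's share: s_gold = 0.48.
At the golden rule the marginal product of capital equals n+δ: 0.48·k^(0.48−1) = 0.064. Solving, k_gold = (0.48/0.064)^(1/0.52) ≈ 48.1737.
y_gold = 48.1737^0.48 ≈ 6.4232; c_gold = (1−0.48)·y_gold ≈ 3.3400.

(a) s_gold = 0.4800; (b) c_gold ≈ 3.3400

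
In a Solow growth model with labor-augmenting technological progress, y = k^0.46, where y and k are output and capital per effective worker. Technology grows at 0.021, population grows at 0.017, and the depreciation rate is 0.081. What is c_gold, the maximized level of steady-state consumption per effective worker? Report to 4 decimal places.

The effective depreciation rate is n + g + δ = 0.017 + 0.021 + 0.081 = 0.119.
Setting f'(k) = n+g+δ gives 0.46·k^(0.46−1) = 0.119, hence k_gold = (0.46/0.119)^(1/0.54) ≈ 12.2300.
y_gold = 12.2300^0.46 ≈ 3.1639.
c_gold = y_gold − (n+g+δ)·k_gold = 3.1639 − 0.119·12.2300 ≈ 1.7085.

c_gold ≈ 1.7085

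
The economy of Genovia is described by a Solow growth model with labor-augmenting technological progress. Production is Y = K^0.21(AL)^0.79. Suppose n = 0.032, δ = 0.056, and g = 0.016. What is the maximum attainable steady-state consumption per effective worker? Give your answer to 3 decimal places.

c_gold ≈ 0.952

Break-even investment rate: n + g + δ = 0.032 + 0.016 + 0.056 = 0.104.
Golden rule sets MPK = n+g+δ: 0.21·k^(0.21−1) = 0.104, so k_gold = (0.21/0.104)^(1/0.79) ≈ 2.4339.
y_gold = 2.4339^0.21 ≈ 1.2054.
c_gold = y_gold − (n+g+δ)·k_gold = 1.2054 − 0.104·2.4339 ≈ 0.9523.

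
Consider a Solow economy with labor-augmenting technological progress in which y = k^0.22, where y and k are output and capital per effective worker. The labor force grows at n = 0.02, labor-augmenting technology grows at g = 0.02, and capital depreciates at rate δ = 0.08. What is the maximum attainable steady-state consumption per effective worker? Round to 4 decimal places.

The effective depreciation rate is n + g + δ = 0.02 + 0.02 + 0.08 = 0.12.
Golden rule sets MPK = n+g+δ: 0.22·k^(0.22−1) = 0.12, so k_gold = (0.22/0.12)^(1/0.78) ≈ 2.1751.
y_gold = 2.1751^0.22 ≈ 1.1864.
c_gold = y_gold − (n+g+δ)·k_gold = 1.1864 − 0.12·2.1751 ≈ 0.9254.

c_gold ≈ 0.9254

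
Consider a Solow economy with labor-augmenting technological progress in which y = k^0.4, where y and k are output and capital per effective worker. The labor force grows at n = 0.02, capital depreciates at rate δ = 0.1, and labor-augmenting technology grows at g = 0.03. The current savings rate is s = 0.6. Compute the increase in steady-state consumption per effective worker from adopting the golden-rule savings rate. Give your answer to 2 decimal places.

n + g + δ = 0.02 + 0.03 + 0.1 = 0.15.
Current steady state (s = 0.6): k* = (0.6/0.15)^(1/0.6) ≈ 10.0794, y* = 10.0794^0.4 ≈ 2.5198, c* = (1−0.6)·2.5198 ≈ 1.0079.
Golden rule sets MPK = n+g+δ: 0.4·k^(0.4−1) = 0.15, so k_gold = (0.4/0.15)^(1/0.6) ≈ 5.1280.
y_gold = 5.1280^0.4 ≈ 1.9230, c_gold = y_gold − 0.15·k_gold ≈ 1.1538.
Gain: Δc = 1.1538 − 1.0079 ≈ 0.1459.

Δc ≈ 0.15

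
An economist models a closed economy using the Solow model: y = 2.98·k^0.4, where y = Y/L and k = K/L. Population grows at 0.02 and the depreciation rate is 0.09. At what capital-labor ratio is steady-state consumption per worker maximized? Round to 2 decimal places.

k_gold ≈ 53.06

Capital per worker breaks even when investment replaces (n + δ)·k; here n + δ = 0.11.
Golden rule sets MPK = n+δ: 0.4·2.98·k^(0.4−1) = 0.11, so k_gold = (0.4·2.98/0.11)^(1/0.6) ≈ 53.0647.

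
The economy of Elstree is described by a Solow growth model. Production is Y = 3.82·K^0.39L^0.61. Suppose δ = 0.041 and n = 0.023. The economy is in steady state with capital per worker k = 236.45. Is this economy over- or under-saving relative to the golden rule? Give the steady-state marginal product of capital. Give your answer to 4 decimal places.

Break-even investment rate: n + δ = 0.023 + 0.041 = 0.064.
MPK = 0.39·3.82·k^(0.39−1) = 0.39·3.82·236.45^(-0.61) ≈ 0.0531.
MPK < 0.064, so the economy is dynamically inefficient (over-saving).

over-saving; MPK ≈ 0.0531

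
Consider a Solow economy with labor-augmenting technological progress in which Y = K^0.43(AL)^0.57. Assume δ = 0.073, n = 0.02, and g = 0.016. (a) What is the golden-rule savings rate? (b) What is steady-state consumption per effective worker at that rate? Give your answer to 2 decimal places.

(a) s_gold = 0.43; (b) c_gold ≈ 1.61

n + g + δ = 0.02 + 0.016 + 0.073 = 0.109.
For Cobb-Douglas, s_gold equals capital's share: s_gold = 0.43.
Setting f'(k) = n+g+δ gives 0.43·k^(0.43−1) = 0.109, hence k_gold = (0.43/0.109)^(1/0.57) ≈ 11.1093.
y_gold = 11.1093^0.43 ≈ 2.8161; c_gold = (1−0.43)·y_gold ≈ 1.6052.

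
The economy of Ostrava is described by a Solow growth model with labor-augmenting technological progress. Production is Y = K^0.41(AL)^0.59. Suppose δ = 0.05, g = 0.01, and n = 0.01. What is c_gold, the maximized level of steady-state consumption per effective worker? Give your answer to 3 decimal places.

Capital per effective worker breaks even when investment replaces (n + g + δ)·k; here n + g + δ = 0.07.
Golden rule sets MPK = n+g+δ: 0.41·k^(0.41−1) = 0.07, so k_gold = (0.41/0.07)^(1/0.59) ≈ 20.0061.
y_gold = 20.0061^0.41 ≈ 3.4157.
c_gold = y_gold − (n+g+δ)·k_gold = 3.4157 − 0.07·20.0061 ≈ 2.0152.

c_gold ≈ 2.015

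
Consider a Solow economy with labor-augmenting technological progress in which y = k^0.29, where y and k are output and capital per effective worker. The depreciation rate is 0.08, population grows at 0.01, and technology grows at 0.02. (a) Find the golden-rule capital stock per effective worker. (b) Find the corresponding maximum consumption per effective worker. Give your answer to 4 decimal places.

n + g + δ = 0.01 + 0.02 + 0.08 = 0.11.
Golden rule sets MPK = n+g+δ: 0.29·k^(0.29−1) = 0.11, so k_gold = (0.29/0.11)^(1/0.71) ≈ 3.9171.
y_gold = 3.9171^0.29 ≈ 1.4858; c_gold = y_gold − 0.11·k_gold ≈ 1.0549.

(a) k_gold ≈ 3.9171; (b) c_gold ≈ 1.0549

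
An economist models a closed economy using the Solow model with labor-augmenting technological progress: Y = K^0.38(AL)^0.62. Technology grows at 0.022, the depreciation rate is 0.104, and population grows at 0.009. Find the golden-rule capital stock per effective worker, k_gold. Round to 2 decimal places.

The effective depreciation rate is n + g + δ = 0.009 + 0.022 + 0.104 = 0.135.
Setting f'(k) = n+g+δ gives 0.38·k^(0.38−1) = 0.135, hence k_gold = (0.38/0.135)^(1/0.62) ≈ 5.3079.

k_gold ≈ 5.31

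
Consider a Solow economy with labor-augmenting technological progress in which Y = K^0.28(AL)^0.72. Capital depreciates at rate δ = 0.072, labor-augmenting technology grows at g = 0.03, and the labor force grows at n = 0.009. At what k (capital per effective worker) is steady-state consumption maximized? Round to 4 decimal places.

k_gold ≈ 3.6150

n + g + δ = 0.009 + 0.03 + 0.072 = 0.111.
Setting f'(k) = n+g+δ gives 0.28·k^(0.28−1) = 0.111, hence k_gold = (0.28/0.111)^(1/0.72) ≈ 3.6150.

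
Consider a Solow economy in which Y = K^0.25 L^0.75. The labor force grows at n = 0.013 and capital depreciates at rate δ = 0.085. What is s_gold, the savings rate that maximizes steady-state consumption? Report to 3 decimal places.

Capital per worker breaks even when investment replaces (n + δ)·k; here n + δ = 0.098.
At the golden rule MPK = n+δ, and in any Cobb-Douglas steady state s = (n+δ)·k/y = MPK·k/y = capital's share 0.25.

s_gold = 0.250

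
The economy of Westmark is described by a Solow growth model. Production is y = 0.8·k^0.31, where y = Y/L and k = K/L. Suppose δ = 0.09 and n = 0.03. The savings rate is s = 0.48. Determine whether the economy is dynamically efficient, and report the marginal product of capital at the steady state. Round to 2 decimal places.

The effective depreciation rate is n + δ = 0.03 + 0.09 = 0.12.
Steady-state k*: s·A·k^0.31 = 0.12·k gives k* = (0.48·0.8/0.12)^(1/0.69) ≈ 5.3964.
MPK = 0.31·0.8·5.3964^(-0.69) ≈ 0.0775.
MPK < n+δ = 0.12, so the economy is dynamically inefficient (over-saving).

dynamically inefficient; MPK ≈ 0.08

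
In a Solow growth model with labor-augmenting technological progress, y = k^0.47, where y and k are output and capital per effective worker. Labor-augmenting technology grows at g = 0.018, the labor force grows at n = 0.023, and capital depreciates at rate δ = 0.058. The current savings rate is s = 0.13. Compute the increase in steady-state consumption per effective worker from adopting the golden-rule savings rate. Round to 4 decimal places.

Δc ≈ 1.0017

n + g + δ = 0.023 + 0.018 + 0.058 = 0.099.
Current steady state (s = 0.13): k* = (0.13/0.099)^(1/0.53) ≈ 1.6719, y* = 1.6719^0.47 ≈ 1.2733, c* = (1−0.13)·1.2733 ≈ 1.1077.
Maximizing c = f(k) − (n+g+δ)·k gives f'(k) = n+g+δ, i.e. 0.47·k^(0.47−1) = 0.099, so k_gold = (0.47/0.099)^(1/0.53) ≈ 18.8949.
y_gold = 18.8949^0.47 ≈ 3.9800, c_gold = y_gold − 0.099·k_gold ≈ 2.1094.
Gain: Δc = 2.1094 − 1.1077 ≈ 1.0017.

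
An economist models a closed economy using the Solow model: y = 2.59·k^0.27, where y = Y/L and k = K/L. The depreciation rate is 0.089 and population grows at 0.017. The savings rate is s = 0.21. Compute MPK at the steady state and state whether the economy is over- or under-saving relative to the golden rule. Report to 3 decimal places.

n + δ = 0.017 + 0.089 = 0.106.
Steady-state k*: s·A·k^0.27 = 0.106·k gives k* = (0.21·2.59/0.106)^(1/0.73) ≈ 9.3950.
MPK = 0.27·2.59·9.3950^(-0.73) ≈ 0.1363.
MPK > n+δ = 0.106, so the economy is dynamically efficient (under-saving).

under-saving; MPK ≈ 0.136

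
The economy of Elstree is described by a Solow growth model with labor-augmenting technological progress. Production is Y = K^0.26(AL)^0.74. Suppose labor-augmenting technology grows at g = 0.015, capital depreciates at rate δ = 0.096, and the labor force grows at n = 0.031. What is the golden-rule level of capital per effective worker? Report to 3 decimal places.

k_gold ≈ 2.265

The effective depreciation rate is n + g + δ = 0.031 + 0.015 + 0.096 = 0.142.
At the golden rule the marginal product of capital equals n+g+δ: 0.26·k^(0.26−1) = 0.142. Solving, k_gold = (0.26/0.142)^(1/0.74) ≈ 2.2645.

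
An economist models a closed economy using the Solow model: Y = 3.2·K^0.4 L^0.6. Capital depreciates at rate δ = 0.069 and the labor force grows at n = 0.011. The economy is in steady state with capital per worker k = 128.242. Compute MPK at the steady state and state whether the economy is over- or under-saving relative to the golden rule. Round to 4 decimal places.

over-saving; MPK ≈ 0.0696

n + δ = 0.011 + 0.069 = 0.08.
MPK = 0.4·3.2·k^(0.4−1) = 0.4·3.2·128.242^(-0.6) ≈ 0.0696.
MPK < 0.08, so the economy is dynamically inefficient (over-saving).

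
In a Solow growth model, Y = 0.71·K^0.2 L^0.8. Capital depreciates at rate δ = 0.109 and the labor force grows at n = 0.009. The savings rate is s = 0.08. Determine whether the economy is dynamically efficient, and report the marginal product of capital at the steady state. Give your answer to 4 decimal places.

dynamically efficient; MPK ≈ 0.2950

n + δ = 0.009 + 0.109 = 0.118.
Steady-state k*: s·A·k^0.2 = 0.118·k gives k* = (0.08·0.71/0.118)^(1/0.8) ≈ 0.4009.
MPK = 0.2·0.71·0.4009^(-0.8) ≈ 0.2950.
MPK > n+δ = 0.118, so the economy is dynamically efficient (under-saving).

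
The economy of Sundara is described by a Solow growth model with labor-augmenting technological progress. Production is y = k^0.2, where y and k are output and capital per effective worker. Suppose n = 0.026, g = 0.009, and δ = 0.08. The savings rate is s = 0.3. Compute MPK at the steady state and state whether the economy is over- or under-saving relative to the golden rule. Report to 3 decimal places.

n + g + δ = 0.026 + 0.009 + 0.08 = 0.115.
Steady-state k*: s·k^0.2 = 0.115·k gives k* = (0.3/0.115)^(1/0.8) ≈ 3.3153.
MPK = 0.2·3.3153^(-0.8) ≈ 0.0767.
MPK < n+g+δ = 0.115, so the economy is dynamically inefficient (over-saving).

over-saving; MPK ≈ 0.077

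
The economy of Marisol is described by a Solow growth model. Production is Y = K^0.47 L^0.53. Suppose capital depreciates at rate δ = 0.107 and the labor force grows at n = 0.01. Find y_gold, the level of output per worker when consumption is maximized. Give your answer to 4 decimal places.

The effective depreciation rate is n + δ = 0.01 + 0.107 = 0.117.
Setting f'(k) = n+δ gives 0.47·k^(0.47−1) = 0.117, hence k_gold = (0.47/0.117)^(1/0.53) ≈ 13.7866.
Output: y_gold = k_gold^0.47 = 13.7866^0.47 ≈ 3.4320.

y_gold ≈ 3.4320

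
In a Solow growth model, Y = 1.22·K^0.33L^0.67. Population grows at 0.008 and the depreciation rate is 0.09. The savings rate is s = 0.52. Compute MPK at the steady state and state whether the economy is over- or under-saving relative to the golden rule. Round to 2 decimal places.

The effective depreciation rate is n + δ = 0.008 + 0.09 = 0.098.
Steady-state k*: s·A·k^0.33 = 0.098·k gives k* = (0.52·1.22/0.098)^(1/0.67) ≈ 16.2425.
MPK = 0.33·1.22·16.2425^(-0.67) ≈ 0.0622.
MPK < n+δ = 0.098, so the economy is dynamically inefficient (over-saving).

over-saving; MPK ≈ 0.06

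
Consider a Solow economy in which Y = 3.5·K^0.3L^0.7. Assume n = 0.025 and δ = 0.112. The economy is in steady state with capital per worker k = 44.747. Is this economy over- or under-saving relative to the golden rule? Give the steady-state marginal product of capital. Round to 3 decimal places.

over-saving; MPK ≈ 0.073

Break-even investment rate: n + δ = 0.025 + 0.112 = 0.137.
MPK = 0.3·3.5·k^(0.3−1) = 0.3·3.5·44.747^(-0.7) ≈ 0.0734.
MPK < 0.137, so the economy is dynamically inefficient (over-saving).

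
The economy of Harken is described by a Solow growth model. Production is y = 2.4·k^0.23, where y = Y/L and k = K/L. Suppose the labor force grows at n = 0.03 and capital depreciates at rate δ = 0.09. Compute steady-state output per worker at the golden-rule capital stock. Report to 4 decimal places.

n + δ = 0.03 + 0.09 = 0.12.
Setting f'(k) = n+δ gives 0.23·2.4·k^(0.23−1) = 0.12, hence k_gold = (0.23·2.4/0.12)^(1/0.77) ≈ 7.2565.
Output: y_gold = 2.4·k_gold^0.23 = 2.4·7.2565^0.23 ≈ 3.7860.

y_gold ≈ 3.7860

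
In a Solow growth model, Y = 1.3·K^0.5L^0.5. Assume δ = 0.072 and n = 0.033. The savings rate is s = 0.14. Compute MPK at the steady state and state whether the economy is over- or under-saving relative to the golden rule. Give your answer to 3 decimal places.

Break-even investment rate: n + δ = 0.033 + 0.072 = 0.105.
Steady-state k*: s·A·k^0.5 = 0.105·k gives k* = (0.14·1.3/0.105)^(1/0.5) ≈ 3.0044.
MPK = 0.5·1.3·3.0044^(-0.5) ≈ 0.3750.
MPK > n+δ = 0.105, so the economy is dynamically efficient (under-saving).

under-saving; MPK ≈ 0.375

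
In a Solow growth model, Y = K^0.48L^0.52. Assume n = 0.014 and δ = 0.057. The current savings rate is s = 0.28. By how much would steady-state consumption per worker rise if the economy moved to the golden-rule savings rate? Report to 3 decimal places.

Δc ≈ 0.480

Break-even investment rate: n + δ = 0.014 + 0.057 = 0.071.
Current steady state (s = 0.28): k* = (0.28/0.071)^(1/0.52) ≈ 13.9946, y* = 13.9946^0.48 ≈ 3.5486, c* = (1−0.28)·3.5486 ≈ 2.5550.
Maximizing c = f(k) − (n+δ)·k gives f'(k) = n+δ, i.e. 0.48·k^(0.48−1) = 0.071, so k_gold = (0.48/0.071)^(1/0.52) ≈ 39.4567.
y_gold = 39.4567^0.48 ≈ 5.8363, c_gold = y_gold − 0.071·k_gold ≈ 3.0349.
Gain: Δc = 3.0349 − 2.5550 ≈ 0.4799.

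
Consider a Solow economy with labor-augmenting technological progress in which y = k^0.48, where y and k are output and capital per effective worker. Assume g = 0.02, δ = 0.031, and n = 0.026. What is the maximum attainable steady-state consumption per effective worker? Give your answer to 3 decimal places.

c_gold ≈ 2.816

n + g + δ = 0.026 + 0.02 + 0.031 = 0.077.
Maximizing c = f(k) − (n+g+δ)·k gives f'(k) = n+g+δ, i.e. 0.48·k^(0.48−1) = 0.077, so k_gold = (0.48/0.077)^(1/0.52) ≈ 33.7572.
y_gold = 33.7572^0.48 ≈ 5.4152.
c_gold = y_gold − (n+g+δ)·k_gold = 5.4152 − 0.077·33.7572 ≈ 2.8159.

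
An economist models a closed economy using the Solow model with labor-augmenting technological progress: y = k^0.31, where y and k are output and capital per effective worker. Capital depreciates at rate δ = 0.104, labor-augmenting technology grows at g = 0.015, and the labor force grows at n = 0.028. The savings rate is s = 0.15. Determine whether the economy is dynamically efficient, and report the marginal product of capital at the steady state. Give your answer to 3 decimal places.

The effective depreciation rate is n + g + δ = 0.028 + 0.015 + 0.104 = 0.147.
Steady-state k*: s·k^0.31 = 0.147·k gives k* = (0.15/0.147)^(1/0.69) ≈ 1.0297.
MPK = 0.31·1.0297^(-0.69) ≈ 0.3038.
MPK > n+g+δ = 0.147, so the economy is dynamically efficient (under-saving).

dynamically efficient; MPK ≈ 0.304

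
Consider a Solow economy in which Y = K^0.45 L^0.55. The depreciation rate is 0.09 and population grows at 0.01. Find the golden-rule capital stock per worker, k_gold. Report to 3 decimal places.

k_gold ≈ 15.405

The effective depreciation rate is n + δ = 0.01 + 0.09 = 0.1.
At the golden rule the marginal product of capital equals n+δ: 0.45·k^(0.45−1) = 0.1. Solving, k_gold = (0.45/0.1)^(1/0.55) ≈ 15.4049.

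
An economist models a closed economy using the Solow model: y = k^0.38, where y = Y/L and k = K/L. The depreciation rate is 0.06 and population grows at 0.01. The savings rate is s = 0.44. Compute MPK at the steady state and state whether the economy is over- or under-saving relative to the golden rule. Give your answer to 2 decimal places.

Capital per worker breaks even when investment replaces (n + δ)·k; here n + δ = 0.07.
Steady-state k*: s·k^0.38 = 0.07·k gives k* = (0.44/0.07)^(1/0.62) ≈ 19.3941.
MPK = 0.38·19.3941^(-0.62) ≈ 0.0605.
MPK < n+δ = 0.07, so the economy is dynamically inefficient (over-saving).

over-saving; MPK ≈ 0.06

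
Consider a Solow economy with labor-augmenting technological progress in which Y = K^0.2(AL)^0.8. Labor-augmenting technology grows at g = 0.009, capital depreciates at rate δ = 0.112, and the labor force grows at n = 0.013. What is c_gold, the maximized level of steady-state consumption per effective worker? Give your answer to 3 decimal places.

Capital per effective worker breaks even when investment replaces (n + g + δ)·k; here n + g + δ = 0.134.
Golden rule sets MPK = n+g+δ: 0.2·k^(0.2−1) = 0.134, so k_gold = (0.2/0.134)^(1/0.8) ≈ 1.6497.
y_gold = 1.6497^0.2 ≈ 1.1053.
c_gold = y_gold − (n+g+δ)·k_gold = 1.1053 − 0.134·1.6497 ≈ 0.8842.

c_gold ≈ 0.884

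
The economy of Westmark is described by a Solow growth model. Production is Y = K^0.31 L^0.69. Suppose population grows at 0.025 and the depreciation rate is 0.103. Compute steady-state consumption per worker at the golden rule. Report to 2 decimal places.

The effective depreciation rate is n + δ = 0.025 + 0.103 = 0.128.
Golden rule sets MPK = n+δ: 0.31·k^(0.31−1) = 0.128, so k_gold = (0.31/0.128)^(1/0.69) ≈ 3.6036.
y_gold = 3.6036^0.31 ≈ 1.4880.
c_gold = y_gold − (n+δ)·k_gold = 1.4880 − 0.128·3.6036 ≈ 1.0267.

c_gold ≈ 1.03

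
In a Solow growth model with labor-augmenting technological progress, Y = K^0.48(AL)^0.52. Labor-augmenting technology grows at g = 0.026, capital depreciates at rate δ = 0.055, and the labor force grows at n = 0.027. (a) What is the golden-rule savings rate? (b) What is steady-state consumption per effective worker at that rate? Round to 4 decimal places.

(a) s_gold = 0.4800; (b) c_gold ≈ 2.0606

Break-even investment rate: n + g + δ = 0.027 + 0.026 + 0.055 = 0.108.
For Cobb-Douglas, s_gold equals capital's share: s_gold = 0.48.
At the golden rule the marginal product of capital equals n+g+δ: 0.48·k^(0.48−1) = 0.108. Solving, k_gold = (0.48/0.108)^(1/0.52) ≈ 17.6118.
y_gold = 17.6118^0.48 ≈ 3.9626; c_gold = (1−0.48)·y_gold ≈ 2.0606.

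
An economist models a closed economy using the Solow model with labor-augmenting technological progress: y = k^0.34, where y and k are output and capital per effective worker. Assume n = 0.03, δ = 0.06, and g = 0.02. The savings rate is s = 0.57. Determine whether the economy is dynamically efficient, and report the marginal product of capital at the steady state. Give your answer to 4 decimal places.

dynamically inefficient; MPK ≈ 0.0656

Break-even investment rate: n + g + δ = 0.03 + 0.02 + 0.06 = 0.11.
Steady-state k*: s·k^0.34 = 0.11·k gives k* = (0.57/0.11)^(1/0.66) ≈ 12.0934.
MPK = 0.34·12.0934^(-0.66) ≈ 0.0656.
MPK < n+g+δ = 0.11, so the economy is dynamically inefficient (over-saving).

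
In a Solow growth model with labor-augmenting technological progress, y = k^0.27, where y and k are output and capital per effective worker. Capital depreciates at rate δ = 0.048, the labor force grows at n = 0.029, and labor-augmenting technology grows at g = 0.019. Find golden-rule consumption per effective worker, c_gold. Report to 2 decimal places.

n + g + δ = 0.029 + 0.019 + 0.048 = 0.096.
Maximizing c = f(k) − (n+g+δ)·k gives f'(k) = n+g+δ, i.e. 0.27·k^(0.27−1) = 0.096, so k_gold = (0.27/0.096)^(1/0.73) ≈ 4.1228.
y_gold = 4.1228^0.27 ≈ 1.4659.
c_gold = y_gold − (n+g+δ)·k_gold = 1.4659 − 0.096·4.1228 ≈ 1.0701.

c_gold ≈ 1.07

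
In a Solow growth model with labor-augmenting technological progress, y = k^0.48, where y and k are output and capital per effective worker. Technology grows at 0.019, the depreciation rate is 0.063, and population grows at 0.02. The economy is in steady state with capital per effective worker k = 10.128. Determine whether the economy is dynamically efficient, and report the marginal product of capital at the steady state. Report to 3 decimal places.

dynamically efficient; MPK ≈ 0.144

The effective depreciation rate is n + g + δ = 0.02 + 0.019 + 0.063 = 0.102.
MPK = 0.48·k^(0.48−1) = 0.48·10.128^(-0.52) ≈ 0.1440.
MPK > 0.102, so the economy is dynamically efficient (under-saving).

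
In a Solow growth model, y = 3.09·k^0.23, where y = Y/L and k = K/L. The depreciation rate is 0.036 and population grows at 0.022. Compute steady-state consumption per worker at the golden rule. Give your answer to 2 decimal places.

Break-even investment rate: n + δ = 0.022 + 0.036 = 0.058.
Maximizing c = f(k) − (n+δ)·k gives f'(k) = n+δ, i.e. 0.23·3.09·k^(0.23−1) = 0.058, so k_gold = (0.23·3.09/0.058)^(1/0.77) ≈ 25.9014.
y_gold = 3.09·25.9014^0.23 ≈ 6.5316.
c_gold = y_gold − (n+δ)·k_gold = 6.5316 − 0.058·25.9014 ≈ 5.0294.

c_gold ≈ 5.03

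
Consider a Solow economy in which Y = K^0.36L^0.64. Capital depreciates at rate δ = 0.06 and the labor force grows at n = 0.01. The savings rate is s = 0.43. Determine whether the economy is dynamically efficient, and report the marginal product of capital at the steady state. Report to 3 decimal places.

n + δ = 0.01 + 0.06 = 0.07.
Steady-state k*: s·k^0.36 = 0.07·k gives k* = (0.43/0.07)^(1/0.64) ≈ 17.0541.
MPK = 0.36·17.0541^(-0.64) ≈ 0.0586.
MPK < n+δ = 0.07, so the economy is dynamically inefficient (over-saving).

dynamically inefficient; MPK ≈ 0.059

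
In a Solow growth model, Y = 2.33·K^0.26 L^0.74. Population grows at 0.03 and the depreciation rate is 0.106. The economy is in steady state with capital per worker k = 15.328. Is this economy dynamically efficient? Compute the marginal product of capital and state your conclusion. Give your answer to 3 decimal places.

dynamically inefficient; MPK ≈ 0.080

The effective depreciation rate is n + δ = 0.03 + 0.106 = 0.136.
MPK = 0.26·2.33·k^(0.26−1) = 0.26·2.33·15.328^(-0.74) ≈ 0.0804.
MPK < 0.136, so the economy is dynamically inefficient (over-saving).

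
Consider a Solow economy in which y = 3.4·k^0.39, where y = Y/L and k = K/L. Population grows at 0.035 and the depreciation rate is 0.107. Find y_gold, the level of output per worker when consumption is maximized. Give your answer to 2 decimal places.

y_gold ≈ 14.18

The effective depreciation rate is n + δ = 0.035 + 0.107 = 0.142.
Golden rule sets MPK = n+δ: 0.39·3.4·k^(0.39−1) = 0.142, so k_gold = (0.39·3.4/0.142)^(1/0.61) ≈ 38.9567.
Output: y_gold = 3.4·k_gold^0.39 = 3.4·38.9567^0.39 ≈ 14.1842.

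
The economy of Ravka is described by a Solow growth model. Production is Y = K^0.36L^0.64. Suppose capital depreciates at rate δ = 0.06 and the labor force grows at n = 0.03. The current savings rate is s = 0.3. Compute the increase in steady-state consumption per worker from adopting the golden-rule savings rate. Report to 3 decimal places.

Capital per worker breaks even when investment replaces (n + δ)·k; here n + δ = 0.09.
Current steady state (s = 0.3): k* = (0.3/0.09)^(1/0.64) ≈ 6.5614, y* = 6.5614^0.36 ≈ 1.9684, c* = (1−0.3)·1.9684 ≈ 1.3779.
At the golden rule the marginal product of capital equals n+δ: 0.36·k^(0.36−1) = 0.09. Solving, k_gold = (0.36/0.09)^(1/0.64) ≈ 8.7241.
y_gold = 8.7241^0.36 ≈ 2.1810, c_gold = y_gold − 0.09·k_gold ≈ 1.3958.
Gain: Δc = 1.3958 − 1.3779 ≈ 0.0180.

Δc ≈ 0.018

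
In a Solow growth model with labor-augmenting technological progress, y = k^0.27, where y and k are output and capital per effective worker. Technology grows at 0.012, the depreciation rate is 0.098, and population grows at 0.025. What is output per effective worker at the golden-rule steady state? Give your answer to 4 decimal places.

y_gold ≈ 1.2922

Capital per effective worker breaks even when investment replaces (n + g + δ)·k; here n + g + δ = 0.135.
Golden rule sets MPK = n+g+δ: 0.27·k^(0.27−1) = 0.135, so k_gold = (0.27/0.135)^(1/0.73) ≈ 2.5845.
Output: y_gold = k_gold^0.27 = 2.5845^0.27 ≈ 1.2922.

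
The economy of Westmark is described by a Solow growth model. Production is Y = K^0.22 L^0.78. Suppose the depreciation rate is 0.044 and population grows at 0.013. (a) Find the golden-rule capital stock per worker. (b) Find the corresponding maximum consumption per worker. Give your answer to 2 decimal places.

Capital per worker breaks even when investment replaces (n + δ)·k; here n + δ = 0.057.
Golden rule sets MPK = n+δ: 0.22·k^(0.22−1) = 0.057, so k_gold = (0.22/0.057)^(1/0.78) ≈ 5.6492.
y_gold = 5.6492^0.22 ≈ 1.4636; c_gold = y_gold − 0.057·k_gold ≈ 1.1416.

(a) k_gold ≈ 5.65; (b) c_gold ≈ 1.14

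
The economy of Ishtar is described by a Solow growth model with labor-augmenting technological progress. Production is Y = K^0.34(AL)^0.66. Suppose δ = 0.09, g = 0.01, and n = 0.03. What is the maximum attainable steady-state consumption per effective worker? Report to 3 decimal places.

c_gold ≈ 1.083

Break-even investment rate: n + g + δ = 0.03 + 0.01 + 0.09 = 0.13.
Golden rule sets MPK = n+g+δ: 0.34·k^(0.34−1) = 0.13, so k_gold = (0.34/0.13)^(1/0.66) ≈ 4.2917.
y_gold = 4.2917^0.34 ≈ 1.6409.
c_gold = y_gold − (n+g+δ)·k_gold = 1.6409 − 0.13·4.2917 ≈ 1.0830.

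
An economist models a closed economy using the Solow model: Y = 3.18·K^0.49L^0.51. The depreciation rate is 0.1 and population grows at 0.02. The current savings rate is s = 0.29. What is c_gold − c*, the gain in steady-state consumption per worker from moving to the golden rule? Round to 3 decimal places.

Δc ≈ 3.027

n + δ = 0.02 + 0.1 = 0.12.
Current steady state (s = 0.29): k* = (0.29·3.18/0.12)^(1/0.51) ≈ 54.5201, y* = 3.18·54.5201^0.49 ≈ 22.5600, c* = (1−0.29)·22.5600 ≈ 16.0176.
Setting f'(k) = n+δ gives 0.49·3.18·k^(0.49−1) = 0.12, hence k_gold = (0.49·3.18/0.12)^(1/0.51) ≈ 152.4823.
y_gold = 3.18·152.4823^0.49 ≈ 37.3426, c_gold = y_gold − 0.12·k_gold ≈ 19.0447.
Gain: Δc = 19.0447 − 16.0176 ≈ 3.0271.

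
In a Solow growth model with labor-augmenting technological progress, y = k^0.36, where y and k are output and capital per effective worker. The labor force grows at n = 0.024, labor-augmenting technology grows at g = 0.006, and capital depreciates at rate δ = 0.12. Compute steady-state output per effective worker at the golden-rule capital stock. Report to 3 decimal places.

y_gold ≈ 1.636

n + g + δ = 0.024 + 0.006 + 0.12 = 0.15.
Golden rule sets MPK = n+g+δ: 0.36·k^(0.36−1) = 0.15, so k_gold = (0.36/0.15)^(1/0.64) ≈ 3.9272.
Output: y_gold = k_gold^0.36 = 3.9272^0.36 ≈ 1.6363.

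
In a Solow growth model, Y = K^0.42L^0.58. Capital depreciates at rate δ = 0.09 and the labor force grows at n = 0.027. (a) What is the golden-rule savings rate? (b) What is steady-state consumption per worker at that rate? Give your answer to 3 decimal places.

(a) s_gold = 0.420; (b) c_gold ≈ 1.463

Capital per worker breaks even when investment replaces (n + δ)·k; here n + δ = 0.117.
For Cobb-Douglas, s_gold equals capital's share: s_gold = 0.42.
At the golden rule the marginal product of capital equals n+δ: 0.42·k^(0.42−1) = 0.117. Solving, k_gold = (0.42/0.117)^(1/0.58) ≈ 9.0574.
y_gold = 9.0574^0.42 ≈ 2.5231; c_gold = (1−0.42)·y_gold ≈ 1.4634.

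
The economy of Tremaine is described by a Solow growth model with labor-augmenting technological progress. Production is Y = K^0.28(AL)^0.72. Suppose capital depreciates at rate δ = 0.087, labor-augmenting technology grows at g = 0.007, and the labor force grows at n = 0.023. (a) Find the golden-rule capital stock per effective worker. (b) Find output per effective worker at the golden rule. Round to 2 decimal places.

Capital per effective worker breaks even when investment replaces (n + g + δ)·k; here n + g + δ = 0.117.
Maximizing c = f(k) − (n+g+δ)·k gives f'(k) = n+g+δ, i.e. 0.28·k^(0.28−1) = 0.117, so k_gold = (0.28/0.117)^(1/0.72) ≈ 3.3601.
y_gold = 3.3601^0.28 ≈ 1.4040.

(a) k_gold ≈ 3.36; (b) y_gold ≈ 1.40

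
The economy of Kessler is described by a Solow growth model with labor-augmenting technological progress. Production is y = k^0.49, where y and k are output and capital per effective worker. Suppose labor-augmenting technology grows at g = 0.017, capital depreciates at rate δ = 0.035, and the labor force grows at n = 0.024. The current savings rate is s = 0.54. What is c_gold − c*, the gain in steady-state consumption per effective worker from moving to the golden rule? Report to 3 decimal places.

Δc ≈ 0.030

n + g + δ = 0.024 + 0.017 + 0.035 = 0.076.
Current steady state (s = 0.54): k* = (0.54/0.076)^(1/0.51) ≈ 46.7482, y* = 46.7482^0.49 ≈ 6.5794, c* = (1−0.54)·6.5794 ≈ 3.0265.
Setting f'(k) = n+g+δ gives 0.49·k^(0.49−1) = 0.076, hence k_gold = (0.49/0.076)^(1/0.51) ≈ 38.6389.
y_gold = 38.6389^0.49 ≈ 5.9930, c_gold = y_gold − 0.076·k_gold ≈ 3.0564.
Gain: Δc = 3.0564 − 3.0265 ≈ 0.0299.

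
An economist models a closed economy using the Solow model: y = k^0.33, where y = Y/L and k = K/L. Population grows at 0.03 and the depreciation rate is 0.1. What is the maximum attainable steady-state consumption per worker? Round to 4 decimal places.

c_gold ≈ 1.0601

n + δ = 0.03 + 0.1 = 0.13.
Setting f'(k) = n+δ gives 0.33·k^(0.33−1) = 0.13, hence k_gold = (0.33/0.13)^(1/0.67) ≈ 4.0164.
y_gold = 4.0164^0.33 ≈ 1.5822.
c_gold = y_gold − (n+δ)·k_gold = 1.5822 − 0.13·4.0164 ≈ 1.0601.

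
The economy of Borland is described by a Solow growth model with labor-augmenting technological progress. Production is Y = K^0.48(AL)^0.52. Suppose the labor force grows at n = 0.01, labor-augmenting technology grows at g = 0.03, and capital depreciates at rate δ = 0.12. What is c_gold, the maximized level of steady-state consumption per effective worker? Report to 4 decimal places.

c_gold ≈ 1.4336

n + g + δ = 0.01 + 0.03 + 0.12 = 0.16.
At the golden rule the marginal product of capital equals n+g+δ: 0.48·k^(0.48−1) = 0.16. Solving, k_gold = (0.48/0.16)^(1/0.52) ≈ 8.2707.
y_gold = 8.2707^0.48 ≈ 2.7569.
c_gold = y_gold − (n+g+δ)·k_gold = 2.7569 − 0.16·8.2707 ≈ 1.4336.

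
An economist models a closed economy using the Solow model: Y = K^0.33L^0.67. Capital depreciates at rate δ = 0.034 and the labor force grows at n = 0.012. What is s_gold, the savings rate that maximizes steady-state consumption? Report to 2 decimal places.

Capital per worker breaks even when investment replaces (n + δ)·k; here n + δ = 0.046.
At the golden rule MPK = n+δ, and in any Cobb-Douglas steady state s = (n+δ)·k/y = MPK·k/y = capital's share 0.33.

s_gold = 0.33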